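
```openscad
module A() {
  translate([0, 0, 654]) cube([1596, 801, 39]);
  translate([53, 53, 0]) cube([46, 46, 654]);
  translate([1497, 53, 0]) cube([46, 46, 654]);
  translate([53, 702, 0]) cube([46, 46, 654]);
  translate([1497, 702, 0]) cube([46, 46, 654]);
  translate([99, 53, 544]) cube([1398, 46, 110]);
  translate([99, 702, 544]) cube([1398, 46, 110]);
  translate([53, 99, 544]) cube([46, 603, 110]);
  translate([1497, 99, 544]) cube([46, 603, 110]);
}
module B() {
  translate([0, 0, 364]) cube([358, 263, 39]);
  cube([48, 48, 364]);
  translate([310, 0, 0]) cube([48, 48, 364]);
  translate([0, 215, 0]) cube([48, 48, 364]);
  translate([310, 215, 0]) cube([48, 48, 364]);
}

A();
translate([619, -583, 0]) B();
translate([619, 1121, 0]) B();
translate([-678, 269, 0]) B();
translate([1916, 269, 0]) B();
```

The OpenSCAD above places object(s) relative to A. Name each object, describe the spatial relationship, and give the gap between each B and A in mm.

Each stool's nearest face is 320 mm from the table's bounding box.

A is a table. B is a stool. Four stools sit around the table at the −y, +y, −x, +x sides. The gap between each stool and the table is 320 mm.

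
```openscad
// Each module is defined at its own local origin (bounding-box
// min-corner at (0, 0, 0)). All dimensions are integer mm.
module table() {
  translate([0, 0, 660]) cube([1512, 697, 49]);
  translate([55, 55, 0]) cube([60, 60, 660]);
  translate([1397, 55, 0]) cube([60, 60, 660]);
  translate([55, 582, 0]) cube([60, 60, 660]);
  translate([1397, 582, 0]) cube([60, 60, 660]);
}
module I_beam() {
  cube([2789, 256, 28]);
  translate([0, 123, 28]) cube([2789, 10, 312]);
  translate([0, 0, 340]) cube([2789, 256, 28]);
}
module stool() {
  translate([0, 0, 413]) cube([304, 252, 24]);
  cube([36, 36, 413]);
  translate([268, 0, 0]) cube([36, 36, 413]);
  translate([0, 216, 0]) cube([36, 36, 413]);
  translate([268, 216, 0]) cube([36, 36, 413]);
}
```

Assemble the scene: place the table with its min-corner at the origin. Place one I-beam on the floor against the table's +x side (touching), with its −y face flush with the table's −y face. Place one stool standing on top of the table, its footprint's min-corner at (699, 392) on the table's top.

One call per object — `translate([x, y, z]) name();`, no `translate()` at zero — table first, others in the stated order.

table();
translate([1512, 0, 0]) I_beam();
translate([699, 392, 709]) stool();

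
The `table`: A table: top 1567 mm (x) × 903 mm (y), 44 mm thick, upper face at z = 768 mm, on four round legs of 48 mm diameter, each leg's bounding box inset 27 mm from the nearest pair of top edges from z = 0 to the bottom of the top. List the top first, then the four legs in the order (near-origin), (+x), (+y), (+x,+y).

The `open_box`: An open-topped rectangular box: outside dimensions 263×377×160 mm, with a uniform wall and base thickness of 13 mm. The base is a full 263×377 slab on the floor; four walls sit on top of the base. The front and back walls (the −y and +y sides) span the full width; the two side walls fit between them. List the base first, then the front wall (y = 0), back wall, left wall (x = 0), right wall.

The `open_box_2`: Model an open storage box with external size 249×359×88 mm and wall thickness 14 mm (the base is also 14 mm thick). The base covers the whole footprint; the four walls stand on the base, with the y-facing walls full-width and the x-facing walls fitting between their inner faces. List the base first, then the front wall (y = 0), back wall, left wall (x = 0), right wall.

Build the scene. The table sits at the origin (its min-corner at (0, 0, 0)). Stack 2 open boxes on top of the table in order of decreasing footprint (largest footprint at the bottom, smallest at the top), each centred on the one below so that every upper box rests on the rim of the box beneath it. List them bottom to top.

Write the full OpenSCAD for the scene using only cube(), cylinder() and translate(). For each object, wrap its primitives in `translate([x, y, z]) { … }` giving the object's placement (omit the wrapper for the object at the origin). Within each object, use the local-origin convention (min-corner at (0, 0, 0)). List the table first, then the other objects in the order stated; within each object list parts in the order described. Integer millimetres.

translate([0, 0, 724]) cube([1567, 903, 44]);
translate([51, 51, 0]) cylinder(h = 724, r = 24);
translate([1516, 51, 0]) cylinder(h = 724, r = 24);
translate([51, 852, 0]) cylinder(h = 724, r = 24);
translate([1516, 852, 0]) cylinder(h = 724, r = 24);
translate([652, 263, 768]) {
  cube([263, 377, 13]);
  translate([0, 0, 13]) cube([263, 13, 147]);
  translate([0, 364, 13]) cube([263, 13, 147]);
  translate([0, 13, 13]) cube([13, 351, 147]);
  translate([250, 13, 13]) cube([13, 351, 147]);
}
translate([659, 272, 928]) {
  cube([249, 359, 14]);
  translate([0, 0, 14]) cube([249, 14, 74]);
  translate([0, 345, 14]) cube([249, 14, 74]);
  translate([0, 14, 14]) cube([14, 331, 74]);
  translate([235, 14, 14]) cube([14, 331, 74]);
}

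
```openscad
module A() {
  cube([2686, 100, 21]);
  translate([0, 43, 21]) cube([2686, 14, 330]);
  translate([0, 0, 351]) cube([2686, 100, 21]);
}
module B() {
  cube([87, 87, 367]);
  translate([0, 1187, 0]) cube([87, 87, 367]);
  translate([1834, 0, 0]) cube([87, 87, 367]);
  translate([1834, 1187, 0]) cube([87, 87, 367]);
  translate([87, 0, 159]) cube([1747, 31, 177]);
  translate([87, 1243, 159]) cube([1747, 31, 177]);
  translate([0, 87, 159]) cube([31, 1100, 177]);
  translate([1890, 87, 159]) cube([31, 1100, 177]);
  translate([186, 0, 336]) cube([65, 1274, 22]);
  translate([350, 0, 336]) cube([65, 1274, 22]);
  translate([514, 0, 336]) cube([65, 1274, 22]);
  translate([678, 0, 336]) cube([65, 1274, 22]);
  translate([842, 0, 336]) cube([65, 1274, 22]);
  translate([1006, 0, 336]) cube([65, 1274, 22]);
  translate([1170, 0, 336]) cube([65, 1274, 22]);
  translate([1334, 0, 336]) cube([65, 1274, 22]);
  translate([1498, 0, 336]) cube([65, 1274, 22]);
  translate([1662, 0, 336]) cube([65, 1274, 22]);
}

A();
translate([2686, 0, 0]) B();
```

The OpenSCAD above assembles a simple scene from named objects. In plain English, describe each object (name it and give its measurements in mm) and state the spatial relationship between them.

A is an I-beam lying along x, 2686 mm long. Overall section height 372 mm. Two flanges 100 mm wide (y) and 21 mm thick, one on the floor and one at the top; a web 14 mm thick runs between them, centred on the flange width.

B is a bed frame 1921 mm long (x) by 1274 mm wide (y). Four 87×87 mm corner posts, 367 mm tall, at the corners of the footprint. Four rails of 31 mm thickness and 177 mm height run between adjacent posts with their undersides at z = 159 mm, their outer faces flush with the outside of the frame (the two x-running rails run between the posts' inner faces; the two y-running rails run between the posts' inner faces). 10 slats, each 65 mm wide (x) and 22 mm thick, lie across the top of the two x-running rails, running the full 1274 mm width of the frame in y; the slats are evenly spaced along x between the inner faces of the end posts with equal gaps (rounded down to the nearest mm) at the −x end and between each pair — any rounding remainder accumulates at the +x end.

The bed frame is against the I-beam's +x side, with their −y faces flush.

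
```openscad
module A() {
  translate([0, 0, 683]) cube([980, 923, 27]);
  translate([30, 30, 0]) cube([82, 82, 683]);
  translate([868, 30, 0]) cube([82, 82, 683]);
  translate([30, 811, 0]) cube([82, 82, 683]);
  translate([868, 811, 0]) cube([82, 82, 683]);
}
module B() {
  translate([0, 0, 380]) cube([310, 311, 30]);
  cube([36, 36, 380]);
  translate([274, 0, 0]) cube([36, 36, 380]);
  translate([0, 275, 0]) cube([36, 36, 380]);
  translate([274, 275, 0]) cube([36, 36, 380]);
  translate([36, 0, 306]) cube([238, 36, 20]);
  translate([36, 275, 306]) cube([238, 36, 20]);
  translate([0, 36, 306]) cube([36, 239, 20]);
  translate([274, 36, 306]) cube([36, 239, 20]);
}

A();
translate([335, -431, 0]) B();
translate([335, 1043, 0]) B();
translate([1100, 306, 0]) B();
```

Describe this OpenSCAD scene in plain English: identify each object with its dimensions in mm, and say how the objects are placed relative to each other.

A is a table: top 980 mm (x) × 923 mm (y), 27 mm thick, upper face at z = 710 mm, on four 82×82 mm square legs, each inset 30 mm from the nearest pair of top edges, running from z = 0 to the bottom of the top.

B is a four-legged stool. The seat is 310×311 mm, 30 mm thick, top at z = 410 mm. It stands on four square legs, each 36×36 mm in cross-section, from z = 0 to the seat underside, each flush with a corner of the seat. Four stretchers, 36 mm wide and 20 mm tall, connect adjacent legs with their undersides at z = 306 mm, each running between the inner faces of the legs it joins and aligned with the legs' outer faces on the other axis.

Three stools sit around the table at the −y, +y, +x sides.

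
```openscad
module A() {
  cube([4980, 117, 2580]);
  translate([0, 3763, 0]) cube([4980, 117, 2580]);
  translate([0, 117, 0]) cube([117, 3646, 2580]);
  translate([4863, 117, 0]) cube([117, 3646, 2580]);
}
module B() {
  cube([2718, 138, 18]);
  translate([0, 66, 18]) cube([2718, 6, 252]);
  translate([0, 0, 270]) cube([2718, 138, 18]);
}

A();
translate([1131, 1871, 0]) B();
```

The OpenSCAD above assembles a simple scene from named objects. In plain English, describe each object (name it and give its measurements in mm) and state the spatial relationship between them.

A is a box-shaped house frame (walls only): outside footprint 4980×3880 mm, wall height 2580 mm, wall thickness 117 mm. The two y-facing walls run the full x-width; the two x-facing walls fit between the inner faces of the y-facing walls.

B is an I-beam lying along x, 2718 mm long. Overall section height 288 mm. Two flanges 138 mm wide (y) and 18 mm thick, one on the floor and one at the top; a web 6 mm thick runs between them, centred on the flange width.

The I-beam sits inside the house frame, centred.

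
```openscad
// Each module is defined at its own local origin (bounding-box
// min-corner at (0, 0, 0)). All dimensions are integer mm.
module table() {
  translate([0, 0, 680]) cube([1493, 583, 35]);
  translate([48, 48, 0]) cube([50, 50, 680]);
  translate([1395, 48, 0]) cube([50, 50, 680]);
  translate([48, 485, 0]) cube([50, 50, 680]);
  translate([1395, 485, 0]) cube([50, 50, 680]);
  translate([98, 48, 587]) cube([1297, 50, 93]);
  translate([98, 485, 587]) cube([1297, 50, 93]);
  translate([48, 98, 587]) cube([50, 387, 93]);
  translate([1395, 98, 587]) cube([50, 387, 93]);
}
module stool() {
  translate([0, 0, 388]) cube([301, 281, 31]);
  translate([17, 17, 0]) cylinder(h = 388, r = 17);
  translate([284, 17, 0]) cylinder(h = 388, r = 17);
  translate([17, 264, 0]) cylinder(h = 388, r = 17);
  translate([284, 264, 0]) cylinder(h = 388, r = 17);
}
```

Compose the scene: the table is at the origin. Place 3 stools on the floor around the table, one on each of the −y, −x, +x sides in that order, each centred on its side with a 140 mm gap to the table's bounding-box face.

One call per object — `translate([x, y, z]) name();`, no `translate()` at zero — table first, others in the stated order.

table();
translate([596, -421, 0]) stool();
translate([-441, 151, 0]) stool();
translate([1633, 151, 0]) stool();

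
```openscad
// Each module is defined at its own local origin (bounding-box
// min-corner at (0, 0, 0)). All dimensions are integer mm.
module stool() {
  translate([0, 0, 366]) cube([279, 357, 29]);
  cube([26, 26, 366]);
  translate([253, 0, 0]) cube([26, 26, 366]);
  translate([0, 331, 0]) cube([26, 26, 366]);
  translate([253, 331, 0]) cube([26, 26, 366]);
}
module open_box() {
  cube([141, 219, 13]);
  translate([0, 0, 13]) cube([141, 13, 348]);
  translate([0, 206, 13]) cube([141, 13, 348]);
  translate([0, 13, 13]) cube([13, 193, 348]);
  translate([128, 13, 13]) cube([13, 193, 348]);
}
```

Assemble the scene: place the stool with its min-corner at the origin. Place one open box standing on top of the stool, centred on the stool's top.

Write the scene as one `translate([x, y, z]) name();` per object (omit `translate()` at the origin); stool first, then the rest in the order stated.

stool();
translate([69, 69, 395]) open_box();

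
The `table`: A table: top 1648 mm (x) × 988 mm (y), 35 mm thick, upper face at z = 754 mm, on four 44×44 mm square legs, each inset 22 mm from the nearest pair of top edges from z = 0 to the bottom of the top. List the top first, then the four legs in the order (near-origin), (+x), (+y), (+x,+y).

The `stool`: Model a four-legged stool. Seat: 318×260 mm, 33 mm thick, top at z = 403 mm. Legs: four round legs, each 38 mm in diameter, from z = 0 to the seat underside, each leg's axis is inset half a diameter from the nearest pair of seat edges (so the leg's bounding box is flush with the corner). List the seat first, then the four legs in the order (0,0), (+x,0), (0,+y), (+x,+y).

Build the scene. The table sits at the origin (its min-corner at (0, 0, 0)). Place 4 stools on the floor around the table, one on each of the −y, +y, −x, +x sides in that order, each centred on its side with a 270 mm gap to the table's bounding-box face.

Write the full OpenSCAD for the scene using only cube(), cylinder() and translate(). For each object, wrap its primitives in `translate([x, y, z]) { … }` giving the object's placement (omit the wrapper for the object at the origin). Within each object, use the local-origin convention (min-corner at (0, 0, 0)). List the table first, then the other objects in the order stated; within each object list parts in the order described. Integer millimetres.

translate([0, 0, 719]) cube([1648, 988, 35]);
translate([22, 22, 0]) cube([44, 44, 719]);
translate([1582, 22, 0]) cube([44, 44, 719]);
translate([22, 922, 0]) cube([44, 44, 719]);
translate([1582, 922, 0]) cube([44, 44, 719]);
translate([665, -530, 0]) {
  translate([0, 0, 370]) cube([318, 260, 33]);
  translate([19, 19, 0]) cylinder(h = 370, r = 19);
  translate([299, 19, 0]) cylinder(h = 370, r = 19);
  translate([19, 241, 0]) cylinder(h = 370, r = 19);
  translate([299, 241, 0]) cylinder(h = 370, r = 19);
}
translate([665, 1258, 0]) {
  translate([0, 0, 370]) cube([318, 260, 33]);
  translate([19, 19, 0]) cylinder(h = 370, r = 19);
  translate([299, 19, 0]) cylinder(h = 370, r = 19);
  translate([19, 241, 0]) cylinder(h = 370, r = 19);
  translate([299, 241, 0]) cylinder(h = 370, r = 19);
}
translate([-588, 364, 0]) {
  translate([0, 0, 370]) cube([318, 260, 33]);
  translate([19, 19, 0]) cylinder(h = 370, r = 19);
  translate([299, 19, 0]) cylinder(h = 370, r = 19);
  translate([19, 241, 0]) cylinder(h = 370, r = 19);
  translate([299, 241, 0]) cylinder(h = 370, r = 19);
}
translate([1918, 364, 0]) {
  translate([0, 0, 370]) cube([318, 260, 33]);
  translate([19, 19, 0]) cylinder(h = 370, r = 19);
  translate([299, 19, 0]) cylinder(h = 370, r = 19);
  translate([19, 241, 0]) cylinder(h = 370, r = 19);
  translate([299, 241, 0]) cylinder(h = 370, r = 19);
}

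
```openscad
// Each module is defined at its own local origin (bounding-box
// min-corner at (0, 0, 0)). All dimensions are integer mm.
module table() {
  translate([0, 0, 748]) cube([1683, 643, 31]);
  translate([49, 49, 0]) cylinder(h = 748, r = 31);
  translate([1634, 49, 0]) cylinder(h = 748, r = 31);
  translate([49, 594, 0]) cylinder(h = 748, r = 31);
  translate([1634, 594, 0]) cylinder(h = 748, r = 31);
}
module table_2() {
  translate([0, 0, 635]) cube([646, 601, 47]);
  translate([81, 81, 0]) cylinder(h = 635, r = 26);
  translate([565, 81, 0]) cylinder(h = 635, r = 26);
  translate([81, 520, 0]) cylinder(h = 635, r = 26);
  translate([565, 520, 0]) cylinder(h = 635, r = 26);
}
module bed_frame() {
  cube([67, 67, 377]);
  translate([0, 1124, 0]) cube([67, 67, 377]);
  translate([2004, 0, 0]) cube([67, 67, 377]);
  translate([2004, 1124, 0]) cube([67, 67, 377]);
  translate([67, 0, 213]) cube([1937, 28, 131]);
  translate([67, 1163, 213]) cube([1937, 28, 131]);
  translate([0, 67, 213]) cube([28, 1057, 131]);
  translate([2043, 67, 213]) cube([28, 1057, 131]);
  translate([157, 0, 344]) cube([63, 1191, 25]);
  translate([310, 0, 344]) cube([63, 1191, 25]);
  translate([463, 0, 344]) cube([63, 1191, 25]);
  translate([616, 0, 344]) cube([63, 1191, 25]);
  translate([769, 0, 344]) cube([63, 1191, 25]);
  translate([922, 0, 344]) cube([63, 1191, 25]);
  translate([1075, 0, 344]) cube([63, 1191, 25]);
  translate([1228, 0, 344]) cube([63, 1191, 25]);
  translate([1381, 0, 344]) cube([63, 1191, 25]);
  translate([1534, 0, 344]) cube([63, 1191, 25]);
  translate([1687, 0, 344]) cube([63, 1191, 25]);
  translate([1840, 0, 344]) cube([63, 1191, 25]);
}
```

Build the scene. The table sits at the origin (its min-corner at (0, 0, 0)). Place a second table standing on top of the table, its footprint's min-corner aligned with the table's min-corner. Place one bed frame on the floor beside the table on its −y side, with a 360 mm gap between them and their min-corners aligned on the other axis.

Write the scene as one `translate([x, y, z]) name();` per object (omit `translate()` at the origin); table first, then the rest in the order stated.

table();
translate([0, 0, 779]) table_2();
translate([0, -1551, 0]) bed_frame();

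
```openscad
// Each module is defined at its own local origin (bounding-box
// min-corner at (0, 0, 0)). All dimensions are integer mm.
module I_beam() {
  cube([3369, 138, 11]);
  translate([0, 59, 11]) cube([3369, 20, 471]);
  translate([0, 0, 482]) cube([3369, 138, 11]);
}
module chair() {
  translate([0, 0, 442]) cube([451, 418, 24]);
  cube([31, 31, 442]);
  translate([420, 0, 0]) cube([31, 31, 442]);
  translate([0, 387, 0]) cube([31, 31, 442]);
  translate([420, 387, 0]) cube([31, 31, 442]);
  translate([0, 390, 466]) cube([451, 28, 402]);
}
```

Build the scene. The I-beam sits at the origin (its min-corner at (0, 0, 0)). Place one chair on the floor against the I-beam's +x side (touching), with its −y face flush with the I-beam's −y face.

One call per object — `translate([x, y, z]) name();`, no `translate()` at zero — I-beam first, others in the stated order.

I_beam();
translate([3369, 0, 0]) chair();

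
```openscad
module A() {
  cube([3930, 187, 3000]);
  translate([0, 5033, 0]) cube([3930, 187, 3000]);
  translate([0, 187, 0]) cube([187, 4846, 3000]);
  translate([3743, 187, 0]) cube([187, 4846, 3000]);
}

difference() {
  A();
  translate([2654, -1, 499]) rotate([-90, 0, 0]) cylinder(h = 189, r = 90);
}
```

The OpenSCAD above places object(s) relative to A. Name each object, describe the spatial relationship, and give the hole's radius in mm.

A is a house frame. The house frame has a circular hole through its front wall. The hole's radius is 90 mm.

The subtracted cylinder has r = 90 mm.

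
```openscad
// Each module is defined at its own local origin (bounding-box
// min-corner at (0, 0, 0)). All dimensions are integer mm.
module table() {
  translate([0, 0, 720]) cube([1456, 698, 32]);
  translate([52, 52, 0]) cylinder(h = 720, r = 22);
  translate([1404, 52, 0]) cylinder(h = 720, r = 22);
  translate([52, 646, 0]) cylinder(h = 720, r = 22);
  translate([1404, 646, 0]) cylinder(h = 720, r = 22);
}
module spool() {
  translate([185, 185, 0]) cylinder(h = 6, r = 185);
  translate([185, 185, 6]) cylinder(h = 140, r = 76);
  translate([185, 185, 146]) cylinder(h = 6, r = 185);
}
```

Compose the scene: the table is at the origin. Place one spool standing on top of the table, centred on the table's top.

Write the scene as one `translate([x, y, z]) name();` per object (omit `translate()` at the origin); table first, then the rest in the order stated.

table();
translate([543, 164, 752]) spool();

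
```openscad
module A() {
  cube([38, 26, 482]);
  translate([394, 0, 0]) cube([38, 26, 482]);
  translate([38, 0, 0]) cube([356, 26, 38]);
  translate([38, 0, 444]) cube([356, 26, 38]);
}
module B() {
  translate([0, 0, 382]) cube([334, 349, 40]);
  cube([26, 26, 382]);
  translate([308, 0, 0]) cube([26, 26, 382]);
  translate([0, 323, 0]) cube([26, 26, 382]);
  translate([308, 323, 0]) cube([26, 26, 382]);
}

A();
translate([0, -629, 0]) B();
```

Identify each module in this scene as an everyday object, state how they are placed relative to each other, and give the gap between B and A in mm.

A is a picture frame. B is a stool. The stool is on the floor beside the picture frame on its −y side. The gap between the stool and the picture frame is 280 mm.

The stool's nearest face is 280 mm from the picture frame's −y face.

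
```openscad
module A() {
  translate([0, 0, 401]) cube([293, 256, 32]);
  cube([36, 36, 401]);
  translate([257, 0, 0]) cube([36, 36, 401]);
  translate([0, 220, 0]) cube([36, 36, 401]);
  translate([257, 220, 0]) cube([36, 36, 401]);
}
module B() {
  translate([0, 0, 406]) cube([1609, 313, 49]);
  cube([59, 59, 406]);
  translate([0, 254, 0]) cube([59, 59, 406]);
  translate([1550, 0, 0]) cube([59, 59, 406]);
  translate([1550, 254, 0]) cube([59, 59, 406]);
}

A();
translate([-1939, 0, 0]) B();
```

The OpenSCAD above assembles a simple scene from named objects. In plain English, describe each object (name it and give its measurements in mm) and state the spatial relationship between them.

A is a four-legged stool. The seat is a 293×256×32 mm slab whose top surface is at z = 433 mm; four square legs, each 36×36 mm in cross-section, run from the floor (z = 0) to the underside of the seat, each flush with a corner of the seat.

B is a long wooden bench with a 1609 mm (x) × 313 mm (y) seat, 49 mm thick, its top surface 455 mm above the floor. Four 59 mm square legs at the seat corners, flush with the edges, run from z = 0 to the seat underside.

The bench is on the floor beside the stool on its −x side.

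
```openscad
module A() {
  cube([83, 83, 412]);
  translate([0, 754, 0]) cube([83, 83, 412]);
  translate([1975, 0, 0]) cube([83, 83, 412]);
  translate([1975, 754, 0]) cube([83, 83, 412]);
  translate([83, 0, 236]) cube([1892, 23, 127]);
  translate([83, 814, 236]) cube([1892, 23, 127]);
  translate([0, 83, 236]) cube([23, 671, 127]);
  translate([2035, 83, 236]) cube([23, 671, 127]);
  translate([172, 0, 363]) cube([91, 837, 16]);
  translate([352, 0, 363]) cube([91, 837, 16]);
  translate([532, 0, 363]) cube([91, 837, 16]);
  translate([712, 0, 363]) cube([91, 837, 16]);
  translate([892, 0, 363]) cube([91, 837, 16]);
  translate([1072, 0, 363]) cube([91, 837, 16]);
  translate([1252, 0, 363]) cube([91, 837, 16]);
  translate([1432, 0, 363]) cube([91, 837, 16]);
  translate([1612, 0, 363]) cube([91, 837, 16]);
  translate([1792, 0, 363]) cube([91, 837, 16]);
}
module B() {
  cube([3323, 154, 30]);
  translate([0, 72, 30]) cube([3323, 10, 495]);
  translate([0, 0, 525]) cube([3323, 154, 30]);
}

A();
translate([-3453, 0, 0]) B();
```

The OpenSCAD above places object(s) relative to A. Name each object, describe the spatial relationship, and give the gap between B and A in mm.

A is a bed frame. B is an I-beam. The I-beam is on the floor beside the bed frame on its −x side. The gap between the I-beam and the bed frame is 130 mm.

The I-beam's nearest face is 130 mm from the bed frame's −x face.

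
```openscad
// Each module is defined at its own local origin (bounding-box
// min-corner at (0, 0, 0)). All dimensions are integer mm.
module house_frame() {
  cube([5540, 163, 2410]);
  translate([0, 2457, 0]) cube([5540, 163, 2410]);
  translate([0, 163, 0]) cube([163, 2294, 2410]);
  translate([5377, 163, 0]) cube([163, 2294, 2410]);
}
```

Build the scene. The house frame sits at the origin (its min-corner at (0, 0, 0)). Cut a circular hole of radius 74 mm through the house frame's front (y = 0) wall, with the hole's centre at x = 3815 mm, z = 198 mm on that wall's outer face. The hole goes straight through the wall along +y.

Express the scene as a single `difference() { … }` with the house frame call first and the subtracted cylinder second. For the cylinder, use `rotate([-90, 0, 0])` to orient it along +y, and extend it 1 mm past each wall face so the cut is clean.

difference() {
  house_frame();
  translate([3815, -1, 198]) rotate([-90, 0, 0]) cylinder(h = 165, r = 74);
}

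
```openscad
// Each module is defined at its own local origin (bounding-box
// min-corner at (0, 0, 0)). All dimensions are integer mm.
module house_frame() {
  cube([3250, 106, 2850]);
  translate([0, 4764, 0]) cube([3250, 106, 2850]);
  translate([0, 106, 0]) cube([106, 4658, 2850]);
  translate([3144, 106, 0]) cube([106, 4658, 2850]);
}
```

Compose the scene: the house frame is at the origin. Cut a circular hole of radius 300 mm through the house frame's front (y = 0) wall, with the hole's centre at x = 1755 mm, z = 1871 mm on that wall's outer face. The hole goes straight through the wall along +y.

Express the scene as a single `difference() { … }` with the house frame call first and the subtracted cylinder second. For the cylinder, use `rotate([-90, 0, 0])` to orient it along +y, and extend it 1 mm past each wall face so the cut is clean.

difference() {
  house_frame();
  translate([1755, -1, 1871]) rotate([-90, 0, 0]) cylinder(h = 108, r = 300);
}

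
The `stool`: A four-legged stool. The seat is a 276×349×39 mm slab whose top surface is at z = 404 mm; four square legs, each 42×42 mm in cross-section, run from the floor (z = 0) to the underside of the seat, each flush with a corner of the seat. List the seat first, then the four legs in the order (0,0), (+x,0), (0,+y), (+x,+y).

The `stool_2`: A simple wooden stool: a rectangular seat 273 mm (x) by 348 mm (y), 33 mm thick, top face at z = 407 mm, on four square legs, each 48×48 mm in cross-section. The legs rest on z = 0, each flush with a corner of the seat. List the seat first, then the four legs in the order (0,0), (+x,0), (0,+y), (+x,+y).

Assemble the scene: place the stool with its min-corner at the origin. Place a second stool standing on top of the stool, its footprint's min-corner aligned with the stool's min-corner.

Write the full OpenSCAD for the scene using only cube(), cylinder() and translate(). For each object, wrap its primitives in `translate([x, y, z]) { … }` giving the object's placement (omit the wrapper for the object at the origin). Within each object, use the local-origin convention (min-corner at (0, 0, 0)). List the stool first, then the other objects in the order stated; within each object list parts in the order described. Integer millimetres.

translate([0, 0, 365]) cube([276, 349, 39]);
cube([42, 42, 365]);
translate([234, 0, 0]) cube([42, 42, 365]);
translate([0, 307, 0]) cube([42, 42, 365]);
translate([234, 307, 0]) cube([42, 42, 365]);
translate([0, 0, 404]) {
  translate([0, 0, 374]) cube([273, 348, 33]);
  cube([48, 48, 374]);
  translate([225, 0, 0]) cube([48, 48, 374]);
  translate([0, 300, 0]) cube([48, 48, 374]);
  translate([225, 300, 0]) cube([48, 48, 374]);
}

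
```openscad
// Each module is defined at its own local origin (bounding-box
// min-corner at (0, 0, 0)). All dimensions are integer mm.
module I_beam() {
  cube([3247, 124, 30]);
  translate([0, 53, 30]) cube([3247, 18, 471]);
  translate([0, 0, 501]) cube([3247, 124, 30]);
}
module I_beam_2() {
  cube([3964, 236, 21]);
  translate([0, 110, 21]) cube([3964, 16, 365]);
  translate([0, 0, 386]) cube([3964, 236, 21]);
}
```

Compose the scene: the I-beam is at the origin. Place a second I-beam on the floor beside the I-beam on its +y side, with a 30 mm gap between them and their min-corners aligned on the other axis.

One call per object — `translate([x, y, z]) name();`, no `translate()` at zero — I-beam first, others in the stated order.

I_beam();
translate([0, 154, 0]) I_beam_2();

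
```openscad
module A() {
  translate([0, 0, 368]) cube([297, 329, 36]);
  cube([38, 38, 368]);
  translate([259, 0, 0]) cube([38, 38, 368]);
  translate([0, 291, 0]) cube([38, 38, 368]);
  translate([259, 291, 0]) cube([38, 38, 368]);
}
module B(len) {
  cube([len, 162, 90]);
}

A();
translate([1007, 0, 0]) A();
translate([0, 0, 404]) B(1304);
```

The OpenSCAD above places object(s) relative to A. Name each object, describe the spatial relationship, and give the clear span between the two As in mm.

A is a stool. B is a beam. A beam spans the tops of two stools. The clear span between the two stools is 710 mm.

Second stool starts at x = 1007; first ends at x = 297; clear span = 1007 − 297 = 710 mm.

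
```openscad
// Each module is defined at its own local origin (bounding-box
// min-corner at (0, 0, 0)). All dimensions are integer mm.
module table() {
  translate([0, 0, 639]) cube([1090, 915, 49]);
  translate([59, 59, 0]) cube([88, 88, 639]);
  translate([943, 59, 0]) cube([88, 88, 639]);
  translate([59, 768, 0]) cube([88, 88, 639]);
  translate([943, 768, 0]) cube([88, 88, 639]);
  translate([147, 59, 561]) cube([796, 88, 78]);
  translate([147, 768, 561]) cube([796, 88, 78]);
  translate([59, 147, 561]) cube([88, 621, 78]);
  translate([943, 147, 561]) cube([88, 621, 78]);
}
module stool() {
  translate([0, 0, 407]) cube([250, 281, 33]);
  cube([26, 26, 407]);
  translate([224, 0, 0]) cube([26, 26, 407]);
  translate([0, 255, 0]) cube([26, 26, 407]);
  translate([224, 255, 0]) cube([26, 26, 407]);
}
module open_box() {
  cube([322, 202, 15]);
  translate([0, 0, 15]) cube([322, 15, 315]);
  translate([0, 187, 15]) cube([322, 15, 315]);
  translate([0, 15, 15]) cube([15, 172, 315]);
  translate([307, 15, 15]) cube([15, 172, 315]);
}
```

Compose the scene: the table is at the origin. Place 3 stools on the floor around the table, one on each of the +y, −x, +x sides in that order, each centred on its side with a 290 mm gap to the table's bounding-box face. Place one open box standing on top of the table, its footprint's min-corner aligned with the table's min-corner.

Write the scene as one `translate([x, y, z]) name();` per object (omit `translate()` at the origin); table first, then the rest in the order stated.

table();
translate([420, 1205, 0]) stool();
translate([-540, 317, 0]) stool();
translate([1380, 317, 0]) stool();
translate([0, 0, 688]) open_box();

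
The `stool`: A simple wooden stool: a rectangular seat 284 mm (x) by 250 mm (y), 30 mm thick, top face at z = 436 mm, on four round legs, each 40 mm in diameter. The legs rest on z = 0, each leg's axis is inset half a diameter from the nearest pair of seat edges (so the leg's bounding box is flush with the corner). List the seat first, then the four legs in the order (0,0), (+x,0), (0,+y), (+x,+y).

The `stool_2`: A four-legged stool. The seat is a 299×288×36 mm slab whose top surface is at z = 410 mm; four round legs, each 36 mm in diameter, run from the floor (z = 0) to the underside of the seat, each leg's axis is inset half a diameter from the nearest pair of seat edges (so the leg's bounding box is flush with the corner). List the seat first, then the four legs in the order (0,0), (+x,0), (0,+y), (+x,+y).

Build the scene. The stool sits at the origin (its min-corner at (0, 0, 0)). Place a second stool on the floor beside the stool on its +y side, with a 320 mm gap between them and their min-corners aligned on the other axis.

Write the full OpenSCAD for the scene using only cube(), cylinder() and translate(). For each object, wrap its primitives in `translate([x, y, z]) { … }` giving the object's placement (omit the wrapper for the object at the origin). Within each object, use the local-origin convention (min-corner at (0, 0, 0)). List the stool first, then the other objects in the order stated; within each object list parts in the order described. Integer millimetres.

translate([0, 0, 406]) cube([284, 250, 30]);
translate([20, 20, 0]) cylinder(h = 406, r = 20);
translate([264, 20, 0]) cylinder(h = 406, r = 20);
translate([20, 230, 0]) cylinder(h = 406, r = 20);
translate([264, 230, 0]) cylinder(h = 406, r = 20);
translate([0, 570, 0]) {
  translate([0, 0, 374]) cube([299, 288, 36]);
  translate([18, 18, 0]) cylinder(h = 374, r = 18);
  translate([281, 18, 0]) cylinder(h = 374, r = 18);
  translate([18, 270, 0]) cylinder(h = 374, r = 18);
  translate([281, 270, 0]) cylinder(h = 374, r = 18);
}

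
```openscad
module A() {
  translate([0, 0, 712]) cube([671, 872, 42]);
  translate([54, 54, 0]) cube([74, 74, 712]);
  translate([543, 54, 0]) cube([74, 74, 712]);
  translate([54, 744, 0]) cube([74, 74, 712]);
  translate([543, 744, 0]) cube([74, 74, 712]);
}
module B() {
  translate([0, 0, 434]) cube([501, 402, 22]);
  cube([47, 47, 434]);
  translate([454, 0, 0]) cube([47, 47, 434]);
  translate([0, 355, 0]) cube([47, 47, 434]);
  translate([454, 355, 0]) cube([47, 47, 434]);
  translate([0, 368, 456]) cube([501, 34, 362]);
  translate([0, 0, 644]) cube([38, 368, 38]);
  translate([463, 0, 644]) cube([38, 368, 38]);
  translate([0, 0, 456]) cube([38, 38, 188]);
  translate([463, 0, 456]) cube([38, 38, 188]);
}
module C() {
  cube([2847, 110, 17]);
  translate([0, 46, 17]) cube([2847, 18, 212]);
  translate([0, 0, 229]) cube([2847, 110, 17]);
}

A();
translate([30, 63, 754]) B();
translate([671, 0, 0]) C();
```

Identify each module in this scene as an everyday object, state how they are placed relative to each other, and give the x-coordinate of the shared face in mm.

A is a table. B is a chair. C is an I-beam. The chair is on top of the table. The I-beam is against the table's +x side, with their −y faces flush. The x-coordinate of the shared face is 671 mm.

The table's +x face and the I-beam's −x face are both at x = 671 mm.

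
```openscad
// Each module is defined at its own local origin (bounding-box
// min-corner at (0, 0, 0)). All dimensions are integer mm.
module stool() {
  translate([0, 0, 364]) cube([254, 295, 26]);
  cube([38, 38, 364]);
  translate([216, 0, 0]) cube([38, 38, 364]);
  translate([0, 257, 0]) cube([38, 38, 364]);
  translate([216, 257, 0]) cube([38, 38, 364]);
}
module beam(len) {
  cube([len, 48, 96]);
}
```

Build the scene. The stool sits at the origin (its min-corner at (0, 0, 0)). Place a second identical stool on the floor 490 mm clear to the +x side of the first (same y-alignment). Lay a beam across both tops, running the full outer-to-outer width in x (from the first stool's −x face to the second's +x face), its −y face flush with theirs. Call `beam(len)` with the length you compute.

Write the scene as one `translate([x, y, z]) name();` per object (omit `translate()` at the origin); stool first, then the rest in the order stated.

stool();
translate([744, 0, 0]) stool();
translate([0, 0, 390]) beam(998);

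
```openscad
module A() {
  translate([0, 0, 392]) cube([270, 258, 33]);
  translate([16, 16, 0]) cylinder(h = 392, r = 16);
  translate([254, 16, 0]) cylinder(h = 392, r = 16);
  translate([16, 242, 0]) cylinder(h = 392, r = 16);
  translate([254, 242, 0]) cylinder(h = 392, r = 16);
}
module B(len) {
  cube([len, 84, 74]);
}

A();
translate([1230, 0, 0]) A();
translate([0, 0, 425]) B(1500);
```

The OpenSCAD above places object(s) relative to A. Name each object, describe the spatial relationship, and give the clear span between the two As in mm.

Second stool starts at x = 1230; first ends at x = 270; clear span = 1230 − 270 = 960 mm.

A is a stool. B is a beam. A beam spans the tops of two stools. The clear span between the two stools is 960 mm.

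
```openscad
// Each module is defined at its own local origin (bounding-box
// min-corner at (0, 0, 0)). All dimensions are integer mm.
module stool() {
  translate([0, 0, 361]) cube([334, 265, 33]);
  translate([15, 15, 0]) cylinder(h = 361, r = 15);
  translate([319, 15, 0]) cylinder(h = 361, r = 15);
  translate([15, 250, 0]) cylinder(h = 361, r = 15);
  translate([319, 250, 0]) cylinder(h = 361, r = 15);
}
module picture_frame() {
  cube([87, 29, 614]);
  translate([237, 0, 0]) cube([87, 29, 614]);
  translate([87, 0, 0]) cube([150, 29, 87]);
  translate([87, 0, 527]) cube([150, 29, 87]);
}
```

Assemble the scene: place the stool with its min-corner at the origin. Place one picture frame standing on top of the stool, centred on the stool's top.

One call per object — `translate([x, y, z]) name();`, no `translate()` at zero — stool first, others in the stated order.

stool();
translate([5, 118, 394]) picture_frame();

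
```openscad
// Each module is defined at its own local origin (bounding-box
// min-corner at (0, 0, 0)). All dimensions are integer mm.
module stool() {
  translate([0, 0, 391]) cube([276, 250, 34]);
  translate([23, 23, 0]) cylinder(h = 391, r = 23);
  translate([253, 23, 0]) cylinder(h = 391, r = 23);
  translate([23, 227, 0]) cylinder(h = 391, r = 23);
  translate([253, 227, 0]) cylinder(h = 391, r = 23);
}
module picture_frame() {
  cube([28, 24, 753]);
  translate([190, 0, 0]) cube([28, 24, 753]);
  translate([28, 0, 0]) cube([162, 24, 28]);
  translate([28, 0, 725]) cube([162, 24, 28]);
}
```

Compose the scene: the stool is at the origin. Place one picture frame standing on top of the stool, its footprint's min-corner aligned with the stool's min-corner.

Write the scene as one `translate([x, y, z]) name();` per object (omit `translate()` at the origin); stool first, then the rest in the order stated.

stool();
translate([0, 0, 425]) picture_frame();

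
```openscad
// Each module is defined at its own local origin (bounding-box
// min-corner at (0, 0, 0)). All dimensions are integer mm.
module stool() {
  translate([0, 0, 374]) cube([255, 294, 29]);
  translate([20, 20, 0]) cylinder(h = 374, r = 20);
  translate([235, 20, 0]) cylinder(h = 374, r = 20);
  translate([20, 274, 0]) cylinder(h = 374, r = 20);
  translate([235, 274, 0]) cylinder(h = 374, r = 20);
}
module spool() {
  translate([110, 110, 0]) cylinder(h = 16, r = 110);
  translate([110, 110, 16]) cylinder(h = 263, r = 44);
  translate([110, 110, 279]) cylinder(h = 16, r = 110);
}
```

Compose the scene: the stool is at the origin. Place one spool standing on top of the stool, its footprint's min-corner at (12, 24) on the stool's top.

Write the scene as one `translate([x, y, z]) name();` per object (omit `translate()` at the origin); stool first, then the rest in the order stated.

stool();
translate([12, 24, 403]) spool();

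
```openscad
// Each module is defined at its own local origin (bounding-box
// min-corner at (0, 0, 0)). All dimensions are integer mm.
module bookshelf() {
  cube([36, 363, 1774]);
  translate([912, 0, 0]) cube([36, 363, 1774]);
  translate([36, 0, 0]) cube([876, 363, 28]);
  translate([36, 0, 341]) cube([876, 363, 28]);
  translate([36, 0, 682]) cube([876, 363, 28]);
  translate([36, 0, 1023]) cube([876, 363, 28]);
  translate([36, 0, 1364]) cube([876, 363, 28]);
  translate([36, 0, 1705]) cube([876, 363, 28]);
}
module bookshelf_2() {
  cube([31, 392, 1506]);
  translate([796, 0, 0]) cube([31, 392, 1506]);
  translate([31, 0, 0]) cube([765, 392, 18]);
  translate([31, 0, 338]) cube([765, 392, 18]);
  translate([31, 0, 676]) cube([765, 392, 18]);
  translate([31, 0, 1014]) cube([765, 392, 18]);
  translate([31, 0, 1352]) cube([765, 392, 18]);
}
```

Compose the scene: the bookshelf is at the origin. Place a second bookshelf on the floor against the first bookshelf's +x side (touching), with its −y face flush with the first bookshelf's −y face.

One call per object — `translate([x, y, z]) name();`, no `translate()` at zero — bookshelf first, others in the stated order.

bookshelf();
translate([948, 0, 0]) bookshelf_2();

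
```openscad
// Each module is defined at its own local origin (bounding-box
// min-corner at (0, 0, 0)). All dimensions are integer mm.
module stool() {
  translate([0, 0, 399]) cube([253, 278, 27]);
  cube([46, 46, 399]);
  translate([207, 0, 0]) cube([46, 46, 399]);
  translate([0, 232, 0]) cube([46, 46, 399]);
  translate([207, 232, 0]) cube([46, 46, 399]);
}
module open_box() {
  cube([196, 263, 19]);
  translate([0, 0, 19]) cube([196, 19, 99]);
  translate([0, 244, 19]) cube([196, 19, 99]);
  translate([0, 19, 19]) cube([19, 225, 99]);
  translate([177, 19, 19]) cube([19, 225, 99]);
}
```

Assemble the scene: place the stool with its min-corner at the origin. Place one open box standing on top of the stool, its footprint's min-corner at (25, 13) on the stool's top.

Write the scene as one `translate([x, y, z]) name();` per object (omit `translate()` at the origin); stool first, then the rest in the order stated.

stool();
translate([25, 13, 426]) open_box();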